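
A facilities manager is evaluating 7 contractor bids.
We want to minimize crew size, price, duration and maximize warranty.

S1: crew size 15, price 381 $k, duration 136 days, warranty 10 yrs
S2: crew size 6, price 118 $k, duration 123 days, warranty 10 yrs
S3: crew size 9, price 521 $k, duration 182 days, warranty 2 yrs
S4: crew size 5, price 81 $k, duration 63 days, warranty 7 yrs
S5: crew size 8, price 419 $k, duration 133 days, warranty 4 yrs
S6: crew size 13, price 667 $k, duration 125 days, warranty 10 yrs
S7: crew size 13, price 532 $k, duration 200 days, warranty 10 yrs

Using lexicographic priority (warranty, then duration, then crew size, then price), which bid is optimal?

S2

First maximize warranty: best is 10, kept {S1, S2, S6, S7}.
Then minimize duration: best is 123, kept {S2}.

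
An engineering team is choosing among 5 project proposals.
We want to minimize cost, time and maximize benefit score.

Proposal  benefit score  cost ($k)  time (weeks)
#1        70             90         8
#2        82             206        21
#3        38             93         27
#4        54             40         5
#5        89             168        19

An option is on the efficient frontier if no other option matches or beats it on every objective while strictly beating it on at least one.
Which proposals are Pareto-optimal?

#1, #4, #5

#1: not dominated.
#2: dominated by #5 (benefit score 89≥82, cost 168≤206, time 19≤21).
#3: dominated by #1 (benefit score 70≥38, cost 90≤93, time 8≤27).
#4: not dominated (best cost).
#5: not dominated (best benefit score).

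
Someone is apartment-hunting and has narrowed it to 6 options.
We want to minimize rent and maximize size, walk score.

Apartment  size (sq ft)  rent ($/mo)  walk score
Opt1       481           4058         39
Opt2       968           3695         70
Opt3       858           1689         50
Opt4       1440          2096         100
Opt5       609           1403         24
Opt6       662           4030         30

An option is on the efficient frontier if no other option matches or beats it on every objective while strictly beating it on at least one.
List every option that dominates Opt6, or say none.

Opt2, Opt3, Opt4

Opt2: size 968≥662, rent 3695≤4030, walk score 70≥30 — dominates Opt6.
Opt3: size 858≥662, rent 1689≤4030, walk score 50≥30 — dominates Opt6.
Opt4: size 1440≥662, rent 2096≤4030, walk score 100≥30 — dominates Opt6.
Others (Opt1, Opt5) are each worse than Opt6 on at least one objective.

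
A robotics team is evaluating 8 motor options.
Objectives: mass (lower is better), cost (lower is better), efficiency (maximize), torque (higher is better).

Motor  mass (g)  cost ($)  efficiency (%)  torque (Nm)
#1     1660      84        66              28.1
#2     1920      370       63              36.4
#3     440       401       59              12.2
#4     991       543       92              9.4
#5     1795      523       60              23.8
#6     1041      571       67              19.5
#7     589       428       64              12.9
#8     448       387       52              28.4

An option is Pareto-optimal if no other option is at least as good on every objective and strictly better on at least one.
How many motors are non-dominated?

7

#1: not dominated (best cost).
#2: not dominated (best torque).
#3: not dominated (best mass).
#4: not dominated (best efficiency).
#5: dominated by #1 (mass 1660≤1795, cost 84≤523, efficiency 66≥60, torque 28.1≥23.8).
#6: not dominated.
#7: not dominated.
#8: not dominated.
Pareto-optimal: #1, #2, #3, #4, #6, #7, #8 → 7.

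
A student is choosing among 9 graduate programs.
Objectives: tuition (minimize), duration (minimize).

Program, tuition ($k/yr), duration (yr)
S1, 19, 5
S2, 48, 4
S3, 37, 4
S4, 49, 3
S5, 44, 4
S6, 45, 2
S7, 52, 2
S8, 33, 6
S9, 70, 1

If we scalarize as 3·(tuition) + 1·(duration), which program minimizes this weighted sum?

S1: 3·19 + 1·5 = 62
S2: 3·48 + 1·4 = 148
S3: 3·37 + 1·4 = 115
S4: 3·49 + 1·3 = 150
S5: 3·44 + 1·4 = 136
S6: 3·45 + 1·2 = 137
S7: 3·52 + 1·2 = 158
S8: 3·33 + 1·6 = 105
S9: 3·70 + 1·1 = 211
Lowest: S1 at 62.

S1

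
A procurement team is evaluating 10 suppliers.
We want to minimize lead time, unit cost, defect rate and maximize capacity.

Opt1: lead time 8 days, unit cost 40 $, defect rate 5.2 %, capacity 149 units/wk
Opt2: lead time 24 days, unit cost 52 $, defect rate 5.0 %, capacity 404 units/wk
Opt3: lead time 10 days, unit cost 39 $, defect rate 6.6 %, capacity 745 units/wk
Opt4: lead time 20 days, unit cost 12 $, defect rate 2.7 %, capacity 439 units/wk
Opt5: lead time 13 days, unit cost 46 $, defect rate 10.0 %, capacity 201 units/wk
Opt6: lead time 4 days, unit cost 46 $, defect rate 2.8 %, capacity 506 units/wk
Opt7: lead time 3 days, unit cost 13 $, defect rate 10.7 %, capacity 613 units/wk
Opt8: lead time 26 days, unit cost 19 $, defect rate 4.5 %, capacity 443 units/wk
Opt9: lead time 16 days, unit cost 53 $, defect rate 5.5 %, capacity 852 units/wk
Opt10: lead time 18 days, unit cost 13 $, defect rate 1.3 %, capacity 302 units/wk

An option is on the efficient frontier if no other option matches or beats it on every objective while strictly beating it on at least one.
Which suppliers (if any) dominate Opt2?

Opt4, Opt6

Opt4: lead time 20≤24, unit cost 12≤52, defect rate 2.7≤5.0, capacity 439≥404 — dominates Opt2.
Opt6: lead time 4≤24, unit cost 46≤52, defect rate 2.8≤5.0, capacity 506≥404 — dominates Opt2.
Others (Opt1, Opt3, Opt5, Opt7, Opt8, Opt9, Opt10) are each worse than Opt2 on at least one objective.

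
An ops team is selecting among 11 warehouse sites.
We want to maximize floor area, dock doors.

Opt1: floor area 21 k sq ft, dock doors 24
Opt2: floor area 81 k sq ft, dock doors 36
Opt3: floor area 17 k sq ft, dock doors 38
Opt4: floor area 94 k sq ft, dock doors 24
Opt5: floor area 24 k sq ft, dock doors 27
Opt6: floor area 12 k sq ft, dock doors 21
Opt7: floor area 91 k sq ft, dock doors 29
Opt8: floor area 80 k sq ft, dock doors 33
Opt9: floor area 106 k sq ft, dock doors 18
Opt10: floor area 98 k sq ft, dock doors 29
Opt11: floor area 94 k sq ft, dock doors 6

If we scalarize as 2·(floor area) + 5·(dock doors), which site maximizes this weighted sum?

Opt1: 2·21 + 5·24 = 162
Opt2: 2·81 + 5·36 = 342
Opt3: 2·17 + 5·38 = 224
Opt4: 2·94 + 5·24 = 308
Opt5: 2·24 + 5·27 = 183
Opt6: 2·12 + 5·21 = 129
Opt7: 2·91 + 5·29 = 327
Opt8: 2·80 + 5·33 = 325
Opt9: 2·106 + 5·18 = 302
Opt10: 2·98 + 5·29 = 341
Opt11: 2·94 + 5·6 = 218
Highest: Opt2 at 342.

Opt2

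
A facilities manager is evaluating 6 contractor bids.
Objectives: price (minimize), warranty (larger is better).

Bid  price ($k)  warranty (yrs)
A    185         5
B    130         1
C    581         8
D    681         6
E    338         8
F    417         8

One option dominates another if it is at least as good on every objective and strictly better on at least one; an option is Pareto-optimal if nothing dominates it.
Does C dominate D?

C vs D: price 581≤681, warranty 8≥6 — C is at least as good on every objective with at least one strict improvement.

Yes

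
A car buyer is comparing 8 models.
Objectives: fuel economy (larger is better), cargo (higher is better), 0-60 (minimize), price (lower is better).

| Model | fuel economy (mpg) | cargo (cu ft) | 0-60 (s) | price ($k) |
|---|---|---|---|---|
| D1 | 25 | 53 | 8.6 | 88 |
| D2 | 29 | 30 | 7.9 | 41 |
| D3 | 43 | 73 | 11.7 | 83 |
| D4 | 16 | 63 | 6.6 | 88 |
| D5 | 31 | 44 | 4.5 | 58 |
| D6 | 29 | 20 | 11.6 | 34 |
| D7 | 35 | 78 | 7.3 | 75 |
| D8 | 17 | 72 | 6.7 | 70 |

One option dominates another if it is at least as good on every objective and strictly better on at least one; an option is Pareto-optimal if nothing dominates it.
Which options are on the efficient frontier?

D2, D3, D4, D5, D6, D7, D8

D1: dominated by D7 (fuel economy 35≥25, cargo 78≥53, 0-60 7.3≤8.6, price 75≤88).
D2: not dominated.
D3: not dominated (best fuel economy).
D4: not dominated.
D5: not dominated (best 0-60).
D6: not dominated (best price).
D7: not dominated (best cargo).
D8: not dominated.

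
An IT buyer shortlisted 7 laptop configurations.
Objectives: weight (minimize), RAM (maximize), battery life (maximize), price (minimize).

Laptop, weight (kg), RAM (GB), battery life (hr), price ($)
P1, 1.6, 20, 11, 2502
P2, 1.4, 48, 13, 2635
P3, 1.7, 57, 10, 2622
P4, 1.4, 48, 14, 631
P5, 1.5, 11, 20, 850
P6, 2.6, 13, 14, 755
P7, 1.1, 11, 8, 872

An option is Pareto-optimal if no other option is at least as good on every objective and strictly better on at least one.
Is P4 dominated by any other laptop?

P1: worse on weight (1.6 vs 1.4).
P2: worse on battery life (13 vs 14).
P3: worse on weight (1.7 vs 1.4).
P5: worse on weight (1.5 vs 1.4).
P6: worse on weight (2.6 vs 1.4).
P7: worse on RAM (11 vs 48).
No option is at least as good as P4 on every objective and strictly better on one.

No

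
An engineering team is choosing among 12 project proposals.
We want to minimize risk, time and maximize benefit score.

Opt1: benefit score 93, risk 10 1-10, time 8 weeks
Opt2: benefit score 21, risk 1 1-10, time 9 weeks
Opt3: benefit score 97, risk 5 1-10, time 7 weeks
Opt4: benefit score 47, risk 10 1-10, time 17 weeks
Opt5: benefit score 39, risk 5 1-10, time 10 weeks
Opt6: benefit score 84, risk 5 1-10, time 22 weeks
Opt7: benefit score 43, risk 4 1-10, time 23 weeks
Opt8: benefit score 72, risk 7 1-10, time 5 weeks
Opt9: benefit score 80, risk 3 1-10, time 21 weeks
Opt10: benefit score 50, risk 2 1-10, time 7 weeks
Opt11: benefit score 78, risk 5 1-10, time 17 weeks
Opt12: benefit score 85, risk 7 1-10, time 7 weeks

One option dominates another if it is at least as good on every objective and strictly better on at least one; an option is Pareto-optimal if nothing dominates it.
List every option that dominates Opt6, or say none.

Opt3: benefit score 97≥84, risk 5≤5, time 7≤22 — dominates Opt6.
Others (Opt1, Opt2, Opt4, Opt5, Opt7, Opt8, Opt9, Opt10, Opt11, Opt12) are each worse than Opt6 on at least one objective.

Opt3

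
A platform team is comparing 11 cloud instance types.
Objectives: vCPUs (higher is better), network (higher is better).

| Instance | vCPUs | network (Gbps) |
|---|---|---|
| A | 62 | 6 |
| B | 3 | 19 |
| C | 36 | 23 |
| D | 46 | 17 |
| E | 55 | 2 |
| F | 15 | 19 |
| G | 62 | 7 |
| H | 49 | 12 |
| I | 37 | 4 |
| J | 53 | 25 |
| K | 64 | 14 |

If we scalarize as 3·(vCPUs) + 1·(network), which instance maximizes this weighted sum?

K

A: 3·62 + 1·6 = 192
B: 3·3 + 1·19 = 28
C: 3·36 + 1·23 = 131
D: 3·46 + 1·17 = 155
E: 3·55 + 1·2 = 167
F: 3·15 + 1·19 = 64
G: 3·62 + 1·7 = 193
H: 3·49 + 1·12 = 159
I: 3·37 + 1·4 = 115
J: 3·53 + 1·25 = 184
K: 3·64 + 1·14 = 206
Highest: K at 206.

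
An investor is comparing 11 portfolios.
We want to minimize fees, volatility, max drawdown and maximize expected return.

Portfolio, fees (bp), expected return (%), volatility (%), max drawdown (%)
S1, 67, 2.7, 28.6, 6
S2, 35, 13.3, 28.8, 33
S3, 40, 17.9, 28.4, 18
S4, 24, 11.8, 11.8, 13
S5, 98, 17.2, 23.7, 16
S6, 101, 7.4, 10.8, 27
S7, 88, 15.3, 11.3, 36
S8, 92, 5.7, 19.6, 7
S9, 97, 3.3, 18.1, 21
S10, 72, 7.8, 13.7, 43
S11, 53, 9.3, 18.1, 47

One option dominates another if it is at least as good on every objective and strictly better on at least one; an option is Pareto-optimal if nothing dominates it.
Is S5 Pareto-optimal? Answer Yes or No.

S1: worse on expected return (2.7 vs 17.2).
S2: worse on expected return (13.3 vs 17.2).
S3: worse on volatility (28.4 vs 23.7).
S4: worse on expected return (11.8 vs 17.2).
S6: worse on fees (101 vs 98).
S7: worse on expected return (15.3 vs 17.2).
S8: worse on expected return (5.7 vs 17.2).
S9: worse on expected return (3.3 vs 17.2).
S10: worse on expected return (7.8 vs 17.2).
S11: worse on expected return (9.3 vs 17.2).
No option is at least as good as S5 on every objective and strictly better on one.

Yes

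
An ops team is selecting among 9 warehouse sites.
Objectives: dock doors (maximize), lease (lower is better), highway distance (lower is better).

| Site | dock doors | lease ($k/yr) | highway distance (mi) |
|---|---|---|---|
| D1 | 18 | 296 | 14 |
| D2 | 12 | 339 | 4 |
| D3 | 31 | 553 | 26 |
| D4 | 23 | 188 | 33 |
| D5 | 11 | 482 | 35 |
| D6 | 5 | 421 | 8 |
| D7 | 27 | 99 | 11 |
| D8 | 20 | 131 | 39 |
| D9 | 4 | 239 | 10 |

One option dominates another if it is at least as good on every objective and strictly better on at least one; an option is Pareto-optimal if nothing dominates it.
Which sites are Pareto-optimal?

D1: dominated by D7 (dock doors 27≥18, lease 99≤296, highway distance 11≤14).
D2: not dominated (best highway distance).
D3: not dominated (best dock doors).
D4: dominated by D7 (dock doors 27≥23, lease 99≤188, highway distance 11≤33).
D5: dominated by D1 (dock doors 18≥11, lease 296≤482, highway distance 14≤35).
D6: dominated by D2 (dock doors 12≥5, lease 339≤421, highway distance 4≤8).
D7: not dominated (best lease).
D8: dominated by D7 (dock doors 27≥20, lease 99≤131, highway distance 11≤39).
D9: not dominated.

D2, D3, D7, D9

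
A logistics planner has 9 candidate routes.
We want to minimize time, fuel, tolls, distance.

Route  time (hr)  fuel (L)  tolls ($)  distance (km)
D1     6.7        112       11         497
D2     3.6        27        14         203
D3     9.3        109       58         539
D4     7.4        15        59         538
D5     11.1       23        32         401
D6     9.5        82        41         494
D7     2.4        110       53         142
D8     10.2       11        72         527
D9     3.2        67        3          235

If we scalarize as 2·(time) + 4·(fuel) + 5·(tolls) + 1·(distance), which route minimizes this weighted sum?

D1: 2·6.7 + 4·112 + 5·11 + 1·497 = 1013.4
D2: 2·3.6 + 4·27 + 5·14 + 1·203 = 388.2
D3: 2·9.3 + 4·109 + 5·58 + 1·539 = 1283.6
D4: 2·7.4 + 4·15 + 5·59 + 1·538 = 907.8
D5: 2·11.1 + 4·23 + 5·32 + 1·401 = 675.2
D6: 2·9.5 + 4·82 + 5·41 + 1·494 = 1046.0
D7: 2·2.4 + 4·110 + 5·53 + 1·142 = 851.8
D8: 2·10.2 + 4·11 + 5·72 + 1·527 = 951.4
D9: 2·3.2 + 4·67 + 5·3 + 1·235 = 524.4
Lowest: D2 at 388.2.

D2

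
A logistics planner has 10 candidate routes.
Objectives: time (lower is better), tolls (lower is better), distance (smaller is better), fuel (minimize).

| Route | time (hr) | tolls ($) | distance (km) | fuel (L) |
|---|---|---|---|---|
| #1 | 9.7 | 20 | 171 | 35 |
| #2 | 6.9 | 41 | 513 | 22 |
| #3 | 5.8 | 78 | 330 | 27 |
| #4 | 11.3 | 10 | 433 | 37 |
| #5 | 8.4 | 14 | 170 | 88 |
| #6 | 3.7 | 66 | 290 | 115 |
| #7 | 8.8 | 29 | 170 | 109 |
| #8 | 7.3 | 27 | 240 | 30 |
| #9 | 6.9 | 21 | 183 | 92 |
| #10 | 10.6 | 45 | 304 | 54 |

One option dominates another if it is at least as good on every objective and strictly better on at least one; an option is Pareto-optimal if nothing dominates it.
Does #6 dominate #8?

#6 vs #8: #6 is worse on tolls (66 vs 27), so it does not dominate #8.

No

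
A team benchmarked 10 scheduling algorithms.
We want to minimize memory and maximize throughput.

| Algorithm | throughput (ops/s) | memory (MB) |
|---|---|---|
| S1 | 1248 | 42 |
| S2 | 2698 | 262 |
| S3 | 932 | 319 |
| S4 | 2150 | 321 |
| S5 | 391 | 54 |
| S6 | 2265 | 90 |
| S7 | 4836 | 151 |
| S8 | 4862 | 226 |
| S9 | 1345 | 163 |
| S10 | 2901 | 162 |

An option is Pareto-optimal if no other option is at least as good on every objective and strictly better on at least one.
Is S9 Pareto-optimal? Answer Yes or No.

No

S6 vs S9: throughput 2265≥1345, memory 90≤163 — S6 is at least as good on every objective and strictly better on at least one, so S6 dominates S9.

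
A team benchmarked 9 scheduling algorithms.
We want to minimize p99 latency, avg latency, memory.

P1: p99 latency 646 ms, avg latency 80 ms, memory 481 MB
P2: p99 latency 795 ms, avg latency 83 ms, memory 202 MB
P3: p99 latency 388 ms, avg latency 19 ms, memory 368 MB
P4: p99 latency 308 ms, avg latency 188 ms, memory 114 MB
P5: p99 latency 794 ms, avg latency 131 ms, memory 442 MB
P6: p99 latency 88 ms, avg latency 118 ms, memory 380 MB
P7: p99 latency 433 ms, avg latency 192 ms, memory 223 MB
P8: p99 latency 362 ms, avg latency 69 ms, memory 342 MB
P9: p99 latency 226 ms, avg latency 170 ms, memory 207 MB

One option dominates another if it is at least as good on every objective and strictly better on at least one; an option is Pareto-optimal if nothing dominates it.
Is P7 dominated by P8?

P8 vs P7: P8 is worse on memory (342 vs 223), so it does not dominate P7.

No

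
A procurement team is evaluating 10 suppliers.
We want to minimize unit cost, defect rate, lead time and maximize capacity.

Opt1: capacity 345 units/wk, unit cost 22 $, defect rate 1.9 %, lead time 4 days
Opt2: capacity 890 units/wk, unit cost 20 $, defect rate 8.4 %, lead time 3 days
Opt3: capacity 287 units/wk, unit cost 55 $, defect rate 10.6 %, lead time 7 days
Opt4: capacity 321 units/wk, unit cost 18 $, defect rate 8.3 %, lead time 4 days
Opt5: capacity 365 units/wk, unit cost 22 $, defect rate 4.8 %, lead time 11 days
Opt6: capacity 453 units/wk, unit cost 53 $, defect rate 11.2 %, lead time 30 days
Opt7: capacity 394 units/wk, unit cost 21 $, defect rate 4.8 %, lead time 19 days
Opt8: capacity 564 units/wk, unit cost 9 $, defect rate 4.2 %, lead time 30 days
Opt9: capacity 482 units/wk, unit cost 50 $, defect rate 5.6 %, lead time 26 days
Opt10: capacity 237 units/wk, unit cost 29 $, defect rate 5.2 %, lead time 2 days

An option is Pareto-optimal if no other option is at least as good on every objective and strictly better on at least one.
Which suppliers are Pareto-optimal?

Opt1, Opt2, Opt4, Opt5, Opt7, Opt8, Opt9, Opt10

Opt1: not dominated (best defect rate).
Opt2: not dominated (best capacity).
Opt3: dominated by Opt1 (capacity 345≥287, unit cost 22≤55, defect rate 1.9≤10.6, lead time 4≤7).
Opt4: not dominated.
Opt5: not dominated.
Opt6: dominated by Opt2 (capacity 890≥453, unit cost 20≤53, defect rate 8.4≤11.2, lead time 3≤30).
Opt7: not dominated.
Opt8: not dominated (best unit cost).
Opt9: not dominated.
Opt10: not dominated (best lead time).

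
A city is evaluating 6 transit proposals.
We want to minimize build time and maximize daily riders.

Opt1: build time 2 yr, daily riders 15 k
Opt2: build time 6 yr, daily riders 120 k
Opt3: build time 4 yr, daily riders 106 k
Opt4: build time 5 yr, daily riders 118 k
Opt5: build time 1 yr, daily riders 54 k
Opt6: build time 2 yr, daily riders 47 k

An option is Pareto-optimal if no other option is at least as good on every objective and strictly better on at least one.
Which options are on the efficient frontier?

Opt1: dominated by Opt5 (build time 1≤2, daily riders 54≥15).
Opt2: not dominated (best daily riders).
Opt3: not dominated.
Opt4: not dominated.
Opt5: not dominated (best build time).
Opt6: dominated by Opt5 (build time 1≤2, daily riders 54≥47).

Opt2, Opt3, Opt4, Opt5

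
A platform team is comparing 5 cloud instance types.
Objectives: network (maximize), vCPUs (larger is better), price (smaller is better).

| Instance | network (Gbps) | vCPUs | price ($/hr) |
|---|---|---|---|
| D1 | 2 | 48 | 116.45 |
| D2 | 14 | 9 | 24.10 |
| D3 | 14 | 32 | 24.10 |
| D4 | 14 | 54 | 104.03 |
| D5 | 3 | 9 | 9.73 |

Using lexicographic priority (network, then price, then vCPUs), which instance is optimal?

First maximize network: best is 14, kept {D2, D3, D4}.
Then minimize price: best is 24.10, kept {D2, D3}.
Then maximize vCPUs: best is 32, kept {D3}.

D3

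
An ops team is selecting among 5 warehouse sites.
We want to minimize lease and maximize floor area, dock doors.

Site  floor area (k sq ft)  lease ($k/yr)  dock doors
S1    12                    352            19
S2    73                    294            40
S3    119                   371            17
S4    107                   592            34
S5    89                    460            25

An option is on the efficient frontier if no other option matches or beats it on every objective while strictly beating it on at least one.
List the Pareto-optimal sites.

S2, S3, S4, S5

S1: dominated by S2 (floor area 73≥12, lease 294≤352, dock doors 40≥19).
S2: not dominated (best lease).
S3: not dominated (best floor area).
S4: not dominated.
S5: not dominated.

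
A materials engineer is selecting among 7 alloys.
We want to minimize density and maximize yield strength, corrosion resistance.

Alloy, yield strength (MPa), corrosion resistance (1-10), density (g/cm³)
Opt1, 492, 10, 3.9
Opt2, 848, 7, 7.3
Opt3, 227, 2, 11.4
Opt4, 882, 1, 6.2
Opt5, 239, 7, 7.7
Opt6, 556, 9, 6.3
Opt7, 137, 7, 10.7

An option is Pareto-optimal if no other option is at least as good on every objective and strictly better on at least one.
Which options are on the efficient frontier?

Opt1: not dominated (best corrosion resistance).
Opt2: not dominated.
Opt3: dominated by Opt1 (yield strength 492≥227, corrosion resistance 10≥2, density 3.9≤11.4).
Opt4: not dominated (best yield strength).
Opt5: dominated by Opt1 (yield strength 492≥239, corrosion resistance 10≥7, density 3.9≤7.7).
Opt6: not dominated.
Opt7: dominated by Opt1 (yield strength 492≥137, corrosion resistance 10≥7, density 3.9≤10.7).

Opt1, Opt2, Opt4, Opt6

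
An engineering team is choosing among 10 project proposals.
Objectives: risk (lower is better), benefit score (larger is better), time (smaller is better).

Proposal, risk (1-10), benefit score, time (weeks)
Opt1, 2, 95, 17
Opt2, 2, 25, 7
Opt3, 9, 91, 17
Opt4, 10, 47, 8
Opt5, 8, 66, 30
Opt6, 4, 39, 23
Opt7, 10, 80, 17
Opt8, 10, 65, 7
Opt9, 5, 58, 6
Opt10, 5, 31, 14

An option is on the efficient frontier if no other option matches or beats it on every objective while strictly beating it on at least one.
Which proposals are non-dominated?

Opt1, Opt2, Opt8, Opt9

Opt1: not dominated (best benefit score).
Opt2: not dominated.
Opt3: dominated by Opt1 (risk 2≤9, benefit score 95≥91, time 17≤17).
Opt4: dominated by Opt8 (risk 10≤10, benefit score 65≥47, time 7≤8).
Opt5: dominated by Opt1 (risk 2≤8, benefit score 95≥66, time 17≤30).
Opt6: dominated by Opt1 (risk 2≤4, benefit score 95≥39, time 17≤23).
Opt7: dominated by Opt1 (risk 2≤10, benefit score 95≥80, time 17≤17).
Opt8: not dominated.
Opt9: not dominated (best time).
Opt10: dominated by Opt9 (risk 5≤5, benefit score 58≥31, time 6≤14).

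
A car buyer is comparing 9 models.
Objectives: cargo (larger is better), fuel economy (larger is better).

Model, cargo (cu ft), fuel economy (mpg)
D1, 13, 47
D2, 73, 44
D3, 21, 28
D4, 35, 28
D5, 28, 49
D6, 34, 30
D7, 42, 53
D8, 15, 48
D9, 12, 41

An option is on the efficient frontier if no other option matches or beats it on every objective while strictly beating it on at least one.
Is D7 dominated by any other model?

D1: worse on cargo (13 vs 42).
D2: worse on fuel economy (44 vs 53).
D3: worse on cargo (21 vs 42).
D4: worse on cargo (35 vs 42).
D5: worse on cargo (28 vs 42).
D6: worse on cargo (34 vs 42).
D8: worse on cargo (15 vs 42).
D9: worse on cargo (12 vs 42).
No option is at least as good as D7 on every objective and strictly better on one.

No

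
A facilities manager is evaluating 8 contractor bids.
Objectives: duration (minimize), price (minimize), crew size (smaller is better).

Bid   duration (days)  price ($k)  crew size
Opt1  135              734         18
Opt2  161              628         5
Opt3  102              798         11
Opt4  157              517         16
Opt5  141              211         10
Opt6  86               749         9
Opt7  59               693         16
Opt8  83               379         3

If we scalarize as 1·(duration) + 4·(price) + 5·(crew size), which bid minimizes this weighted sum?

Opt5

Opt1: 1·135 + 4·734 + 5·18 = 3161
Opt2: 1·161 + 4·628 + 5·5 = 2698
Opt3: 1·102 + 4·798 + 5·11 = 3349
Opt4: 1·157 + 4·517 + 5·16 = 2305
Opt5: 1·141 + 4·211 + 5·10 = 1035
Opt6: 1·86 + 4·749 + 5·9 = 3127
Opt7: 1·59 + 4·693 + 5·16 = 2911
Opt8: 1·83 + 4·379 + 5·3 = 1614
Lowest: Opt5 at 1035.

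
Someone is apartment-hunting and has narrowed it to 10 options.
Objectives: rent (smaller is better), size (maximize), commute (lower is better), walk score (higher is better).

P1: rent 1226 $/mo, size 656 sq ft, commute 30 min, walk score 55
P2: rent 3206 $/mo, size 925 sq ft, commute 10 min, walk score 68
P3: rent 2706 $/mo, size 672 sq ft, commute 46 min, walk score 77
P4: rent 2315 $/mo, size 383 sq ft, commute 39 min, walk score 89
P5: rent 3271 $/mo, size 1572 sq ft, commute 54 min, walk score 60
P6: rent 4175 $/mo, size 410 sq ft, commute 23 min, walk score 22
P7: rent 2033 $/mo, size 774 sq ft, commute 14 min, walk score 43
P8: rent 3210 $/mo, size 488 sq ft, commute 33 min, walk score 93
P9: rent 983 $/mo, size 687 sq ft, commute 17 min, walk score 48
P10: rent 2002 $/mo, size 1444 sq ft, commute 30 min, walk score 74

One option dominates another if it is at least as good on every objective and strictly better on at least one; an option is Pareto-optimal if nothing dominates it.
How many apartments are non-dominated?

P1: not dominated.
P2: not dominated (best commute).
P3: not dominated.
P4: not dominated.
P5: not dominated (best size).
P6: dominated by P2 (rent 3206≤4175, size 925≥410, commute 10≤23, walk score 68≥22).
P7: not dominated.
P8: not dominated (best walk score).
P9: not dominated (best rent).
P10: not dominated.
Pareto-optimal: P1, P2, P3, P4, P5, P7, P8, P9, P10 → 9.

9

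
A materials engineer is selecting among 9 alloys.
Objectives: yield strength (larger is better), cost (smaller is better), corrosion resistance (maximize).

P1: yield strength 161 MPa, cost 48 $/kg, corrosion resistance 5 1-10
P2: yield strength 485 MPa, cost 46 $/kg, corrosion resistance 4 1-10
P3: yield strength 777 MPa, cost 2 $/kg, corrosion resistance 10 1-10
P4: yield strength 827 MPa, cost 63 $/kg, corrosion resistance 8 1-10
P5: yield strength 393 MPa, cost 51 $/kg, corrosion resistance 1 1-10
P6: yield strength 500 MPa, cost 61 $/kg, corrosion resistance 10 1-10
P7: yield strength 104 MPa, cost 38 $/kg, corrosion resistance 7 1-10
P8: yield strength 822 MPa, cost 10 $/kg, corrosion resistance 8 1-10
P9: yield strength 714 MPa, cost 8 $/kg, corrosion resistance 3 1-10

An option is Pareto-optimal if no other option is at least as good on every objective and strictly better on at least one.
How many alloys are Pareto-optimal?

3

P1: dominated by P3 (yield strength 777≥161, cost 2≤48, corrosion resistance 10≥5).
P2: dominated by P3 (yield strength 777≥485, cost 2≤46, corrosion resistance 10≥4).
P3: not dominated (best cost).
P4: not dominated (best yield strength).
P5: dominated by P2 (yield strength 485≥393, cost 46≤51, corrosion resistance 4≥1).
P6: dominated by P3 (yield strength 777≥500, cost 2≤61, corrosion resistance 10≥10).
P7: dominated by P3 (yield strength 777≥104, cost 2≤38, corrosion resistance 10≥7).
P8: not dominated.
P9: dominated by P3 (yield strength 777≥714, cost 2≤8, corrosion resistance 10≥3).
Pareto-optimal: P3, P4, P8 → 3.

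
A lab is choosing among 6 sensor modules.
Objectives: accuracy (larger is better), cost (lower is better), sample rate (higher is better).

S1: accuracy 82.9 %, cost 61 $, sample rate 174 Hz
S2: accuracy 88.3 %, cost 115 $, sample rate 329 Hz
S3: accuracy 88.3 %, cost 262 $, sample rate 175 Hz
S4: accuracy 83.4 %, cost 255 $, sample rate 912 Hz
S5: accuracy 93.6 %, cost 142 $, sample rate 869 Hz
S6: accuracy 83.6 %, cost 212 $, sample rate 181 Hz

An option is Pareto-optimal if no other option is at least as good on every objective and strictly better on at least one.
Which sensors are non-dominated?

S1: not dominated (best cost).
S2: not dominated.
S3: dominated by S2 (accuracy 88.3≥88.3, cost 115≤262, sample rate 329≥175).
S4: not dominated (best sample rate).
S5: not dominated (best accuracy).
S6: dominated by S2 (accuracy 88.3≥83.6, cost 115≤212, sample rate 329≥181).

S1, S2, S4, S5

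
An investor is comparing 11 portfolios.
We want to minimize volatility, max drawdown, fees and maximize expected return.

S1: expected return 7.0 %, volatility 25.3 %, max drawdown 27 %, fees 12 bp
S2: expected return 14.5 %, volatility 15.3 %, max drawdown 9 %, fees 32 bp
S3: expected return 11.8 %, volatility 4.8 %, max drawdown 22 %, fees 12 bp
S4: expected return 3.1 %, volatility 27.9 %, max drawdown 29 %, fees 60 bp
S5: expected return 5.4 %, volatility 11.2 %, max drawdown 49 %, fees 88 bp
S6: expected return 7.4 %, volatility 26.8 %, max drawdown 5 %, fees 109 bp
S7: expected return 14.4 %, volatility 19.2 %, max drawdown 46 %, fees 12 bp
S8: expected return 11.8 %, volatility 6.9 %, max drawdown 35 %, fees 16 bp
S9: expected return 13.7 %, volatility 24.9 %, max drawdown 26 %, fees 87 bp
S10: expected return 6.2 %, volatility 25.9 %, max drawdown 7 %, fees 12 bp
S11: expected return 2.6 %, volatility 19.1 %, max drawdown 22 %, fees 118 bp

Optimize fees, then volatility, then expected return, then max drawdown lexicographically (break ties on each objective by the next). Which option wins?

S3

First minimize fees: best is 12, kept {S1, S3, S7, S10}.
Then minimize volatility: best is 4.8, kept {S3}.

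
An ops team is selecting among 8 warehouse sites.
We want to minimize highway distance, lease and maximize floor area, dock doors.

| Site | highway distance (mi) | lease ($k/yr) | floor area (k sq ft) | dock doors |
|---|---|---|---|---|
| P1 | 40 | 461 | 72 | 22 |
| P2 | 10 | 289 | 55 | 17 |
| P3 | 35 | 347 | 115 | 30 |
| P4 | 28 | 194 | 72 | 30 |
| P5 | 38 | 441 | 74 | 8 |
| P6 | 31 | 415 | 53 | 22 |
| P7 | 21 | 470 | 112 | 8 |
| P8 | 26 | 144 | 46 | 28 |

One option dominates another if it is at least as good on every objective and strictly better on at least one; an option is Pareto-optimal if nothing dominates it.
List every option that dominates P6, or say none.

P4

P4: highway distance 28≤31, lease 194≤415, floor area 72≥53, dock doors 30≥22 — dominates P6.
Others (P1, P2, P3, P5, P7, P8) are each worse than P6 on at least one objective.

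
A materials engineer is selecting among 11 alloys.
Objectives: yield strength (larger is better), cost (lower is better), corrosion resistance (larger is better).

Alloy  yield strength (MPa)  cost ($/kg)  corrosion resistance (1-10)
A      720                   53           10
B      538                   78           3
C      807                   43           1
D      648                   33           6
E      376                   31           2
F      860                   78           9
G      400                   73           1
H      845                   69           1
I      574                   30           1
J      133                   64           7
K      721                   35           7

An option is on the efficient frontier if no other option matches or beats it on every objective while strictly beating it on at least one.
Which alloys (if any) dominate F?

A: worse on yield strength (720 vs 860).
B: worse on yield strength (538 vs 860).
C: worse on yield strength (807 vs 860).
D: worse on yield strength (648 vs 860).
E: worse on yield strength (376 vs 860).
G: worse on yield strength (400 vs 860).
H: worse on yield strength (845 vs 860).
I: worse on yield strength (574 vs 860).
J: worse on yield strength (133 vs 860).
K: worse on yield strength (721 vs 860).
No option dominates F.

none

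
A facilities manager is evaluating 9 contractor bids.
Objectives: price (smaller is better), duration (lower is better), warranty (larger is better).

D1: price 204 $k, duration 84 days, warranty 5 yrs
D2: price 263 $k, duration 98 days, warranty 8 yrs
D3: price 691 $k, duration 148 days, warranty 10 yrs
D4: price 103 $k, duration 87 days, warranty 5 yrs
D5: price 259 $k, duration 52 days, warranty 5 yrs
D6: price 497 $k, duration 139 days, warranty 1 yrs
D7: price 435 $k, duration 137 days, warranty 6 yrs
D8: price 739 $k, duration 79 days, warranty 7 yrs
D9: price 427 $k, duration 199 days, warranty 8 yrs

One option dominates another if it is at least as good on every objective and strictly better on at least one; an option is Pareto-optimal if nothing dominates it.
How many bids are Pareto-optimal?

6

D1: not dominated.
D2: not dominated.
D3: not dominated (best warranty).
D4: not dominated (best price).
D5: not dominated (best duration).
D6: dominated by D1 (price 204≤497, duration 84≤139, warranty 5≥1).
D7: dominated by D2 (price 263≤435, duration 98≤137, warranty 8≥6).
D8: not dominated.
D9: dominated by D2 (price 263≤427, duration 98≤199, warranty 8≥8).
Pareto-optimal: D1, D2, D3, D4, D5, D8 → 6.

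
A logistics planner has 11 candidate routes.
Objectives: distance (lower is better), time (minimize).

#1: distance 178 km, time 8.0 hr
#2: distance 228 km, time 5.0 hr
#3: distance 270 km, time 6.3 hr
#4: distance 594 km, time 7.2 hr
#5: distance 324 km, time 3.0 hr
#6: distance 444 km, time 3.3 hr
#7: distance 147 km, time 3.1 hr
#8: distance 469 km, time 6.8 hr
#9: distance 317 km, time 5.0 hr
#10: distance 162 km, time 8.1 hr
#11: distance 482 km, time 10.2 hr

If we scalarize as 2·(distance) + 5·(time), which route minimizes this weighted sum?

#1: 2·178 + 5·8.0 = 396.0
#2: 2·228 + 5·5.0 = 481.0
#3: 2·270 + 5·6.3 = 571.5
#4: 2·594 + 5·7.2 = 1224.0
#5: 2·324 + 5·3.0 = 663.0
#6: 2·444 + 5·3.3 = 904.5
#7: 2·147 + 5·3.1 = 309.5
#8: 2·469 + 5·6.8 = 972.0
#9: 2·317 + 5·5.0 = 659.0
#10: 2·162 + 5·8.1 = 364.5
#11: 2·482 + 5·10.2 = 1015.0
Lowest: #7 at 309.5.

#7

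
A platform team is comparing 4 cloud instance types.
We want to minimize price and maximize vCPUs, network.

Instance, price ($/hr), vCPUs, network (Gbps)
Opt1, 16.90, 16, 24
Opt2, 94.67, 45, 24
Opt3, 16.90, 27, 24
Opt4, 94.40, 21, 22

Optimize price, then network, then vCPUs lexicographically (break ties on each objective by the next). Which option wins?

First minimize price: best is 16.90, kept {Opt1, Opt3}.
Then maximize network: best is 24, kept {Opt1, Opt3}.
Then maximize vCPUs: best is 27, kept {Opt3}.

Opt3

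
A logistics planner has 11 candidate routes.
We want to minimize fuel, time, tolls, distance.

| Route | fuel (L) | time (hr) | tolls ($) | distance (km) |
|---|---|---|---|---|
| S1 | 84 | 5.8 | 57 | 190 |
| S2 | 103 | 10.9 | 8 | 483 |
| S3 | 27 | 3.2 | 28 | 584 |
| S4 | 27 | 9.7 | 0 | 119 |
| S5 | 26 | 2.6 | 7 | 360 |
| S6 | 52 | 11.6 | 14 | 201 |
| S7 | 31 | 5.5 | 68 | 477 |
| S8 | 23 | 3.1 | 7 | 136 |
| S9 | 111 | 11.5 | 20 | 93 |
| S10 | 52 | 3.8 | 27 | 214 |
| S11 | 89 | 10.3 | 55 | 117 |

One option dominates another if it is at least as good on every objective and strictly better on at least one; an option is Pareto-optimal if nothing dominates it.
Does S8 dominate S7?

S8 vs S7: fuel 23≤31, time 3.1≤5.5, tolls 7≤68, distance 136≤477 — S8 is at least as good on every objective with at least one strict improvement.

Yes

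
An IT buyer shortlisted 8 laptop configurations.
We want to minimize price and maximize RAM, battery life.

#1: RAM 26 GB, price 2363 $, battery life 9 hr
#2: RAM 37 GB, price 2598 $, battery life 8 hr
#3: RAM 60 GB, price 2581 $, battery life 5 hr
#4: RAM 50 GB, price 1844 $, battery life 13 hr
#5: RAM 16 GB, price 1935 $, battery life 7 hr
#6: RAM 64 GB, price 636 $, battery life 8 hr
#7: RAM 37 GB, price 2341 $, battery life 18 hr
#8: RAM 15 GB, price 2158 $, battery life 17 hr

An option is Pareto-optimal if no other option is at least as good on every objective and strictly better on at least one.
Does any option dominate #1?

Yes

#4 vs #1: RAM 50≥26, price 1844≤2363, battery life 13≥9 — #4 is at least as good on every objective and strictly better on at least one, so #4 dominates #1.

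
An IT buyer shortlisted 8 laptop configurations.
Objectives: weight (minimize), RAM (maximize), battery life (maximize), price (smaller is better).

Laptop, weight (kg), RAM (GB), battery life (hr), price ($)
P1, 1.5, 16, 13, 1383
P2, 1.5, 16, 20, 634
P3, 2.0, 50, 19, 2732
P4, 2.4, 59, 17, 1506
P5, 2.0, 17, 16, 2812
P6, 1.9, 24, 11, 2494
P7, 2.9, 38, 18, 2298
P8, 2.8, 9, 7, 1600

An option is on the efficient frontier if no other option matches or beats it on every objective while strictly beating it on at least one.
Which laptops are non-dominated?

P1: dominated by P2 (weight 1.5≤1.5, RAM 16≥16, battery life 20≥13, price 634≤1383).
P2: not dominated (best battery life).
P3: not dominated.
P4: not dominated (best RAM).
P5: dominated by P3 (weight 2.0≤2.0, RAM 50≥17, battery life 19≥16, price 2732≤2812).
P6: not dominated.
P7: not dominated.
P8: dominated by P1 (weight 1.5≤2.8, RAM 16≥9, battery life 13≥7, price 1383≤1600).

P2, P3, P4, P6, P7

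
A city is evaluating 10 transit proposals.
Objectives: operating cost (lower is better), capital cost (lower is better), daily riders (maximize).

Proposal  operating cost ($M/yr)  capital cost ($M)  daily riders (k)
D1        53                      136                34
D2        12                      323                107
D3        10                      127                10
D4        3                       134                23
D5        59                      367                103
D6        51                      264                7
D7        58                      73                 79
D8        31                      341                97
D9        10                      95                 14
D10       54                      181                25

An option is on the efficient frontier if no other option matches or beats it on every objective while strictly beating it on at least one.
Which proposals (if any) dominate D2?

D1: worse on operating cost (53 vs 12).
D3: worse on daily riders (10 vs 107).
D4: worse on daily riders (23 vs 107).
D5: worse on operating cost (59 vs 12).
D6: worse on operating cost (51 vs 12).
D7: worse on operating cost (58 vs 12).
D8: worse on operating cost (31 vs 12).
D9: worse on daily riders (14 vs 107).
D10: worse on operating cost (54 vs 12).
No option dominates D2.

none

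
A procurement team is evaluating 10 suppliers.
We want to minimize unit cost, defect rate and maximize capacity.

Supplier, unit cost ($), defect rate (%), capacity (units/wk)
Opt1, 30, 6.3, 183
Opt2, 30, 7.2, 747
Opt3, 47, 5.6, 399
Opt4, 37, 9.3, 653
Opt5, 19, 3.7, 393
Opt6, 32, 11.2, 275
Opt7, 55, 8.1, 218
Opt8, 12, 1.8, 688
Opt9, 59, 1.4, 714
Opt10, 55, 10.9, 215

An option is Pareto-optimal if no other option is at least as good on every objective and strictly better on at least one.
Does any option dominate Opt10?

Yes

Opt2 vs Opt10: unit cost 30≤55, defect rate 7.2≤10.9, capacity 747≥215 — Opt2 is at least as good on every objective and strictly better on at least one, so Opt2 dominates Opt10.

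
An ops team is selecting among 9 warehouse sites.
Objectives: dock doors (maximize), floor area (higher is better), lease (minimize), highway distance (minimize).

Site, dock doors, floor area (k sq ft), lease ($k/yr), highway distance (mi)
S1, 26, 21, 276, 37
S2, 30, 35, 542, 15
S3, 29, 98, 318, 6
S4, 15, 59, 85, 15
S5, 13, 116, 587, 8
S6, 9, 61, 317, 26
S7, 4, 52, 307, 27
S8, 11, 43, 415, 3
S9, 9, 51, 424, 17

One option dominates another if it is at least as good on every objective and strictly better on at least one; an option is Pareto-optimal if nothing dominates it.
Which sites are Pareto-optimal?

S1: not dominated.
S2: not dominated (best dock doors).
S3: not dominated.
S4: not dominated (best lease).
S5: not dominated (best floor area).
S6: not dominated.
S7: dominated by S4 (dock doors 15≥4, floor area 59≥52, lease 85≤307, highway distance 15≤27).
S8: not dominated (best highway distance).
S9: dominated by S3 (dock doors 29≥9, floor area 98≥51, lease 318≤424, highway distance 6≤17).

S1, S2, S3, S4, S5, S6, S8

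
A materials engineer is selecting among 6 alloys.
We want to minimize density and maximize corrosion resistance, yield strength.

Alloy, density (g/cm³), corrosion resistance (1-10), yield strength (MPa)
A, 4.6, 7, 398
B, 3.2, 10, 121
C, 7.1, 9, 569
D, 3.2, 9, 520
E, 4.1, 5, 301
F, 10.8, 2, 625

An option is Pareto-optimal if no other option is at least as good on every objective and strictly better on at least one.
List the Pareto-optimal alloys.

A: dominated by D (density 3.2≤4.6, corrosion resistance 9≥7, yield strength 520≥398).
B: not dominated (best corrosion resistance).
C: not dominated.
D: not dominated.
E: dominated by D (density 3.2≤4.1, corrosion resistance 9≥5, yield strength 520≥301).
F: not dominated (best yield strength).

B, C, D, F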